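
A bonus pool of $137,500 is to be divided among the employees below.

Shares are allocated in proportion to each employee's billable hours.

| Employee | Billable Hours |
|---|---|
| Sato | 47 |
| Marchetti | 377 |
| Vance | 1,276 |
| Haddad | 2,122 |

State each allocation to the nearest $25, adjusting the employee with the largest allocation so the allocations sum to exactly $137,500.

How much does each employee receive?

Sato: $1,700; Marchetti: $13,575; Vance: $45,900; Haddad: $76,325

Sum of billable hours: 3,822.
Raw shares: Sato 47/3,822 × $137,500 = 1,690.87; Marchetti 377/3,822 × $137,500 = 13,562.93; Vance 1,276/3,822 × $137,500 = 45,905.29; Haddad 2,122/3,822 × $137,500 = 76,340.92.
After rounding ($25): Sato $1,700; Marchetti $13,575; Vance $45,900; Haddad $76,350. Sum = $137,525.
Difference $137,500 − $137,525 = −$25 applied to largest allocation (Haddad): Haddad becomes $76,325.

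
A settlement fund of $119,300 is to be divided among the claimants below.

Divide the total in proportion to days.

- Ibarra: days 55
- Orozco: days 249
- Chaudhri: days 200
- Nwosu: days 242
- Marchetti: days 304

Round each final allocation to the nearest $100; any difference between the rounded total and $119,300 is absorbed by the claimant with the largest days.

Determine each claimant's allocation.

Days total: 1,050.
Raw shares: Ibarra 55/1,050 × $119,300 = 6,249.05; Orozco 249/1,050 × $119,300 = 28,291.14; Chaudhri 200/1,050 × $119,300 = 22,723.81; Nwosu 242/1,050 × $119,300 = 27,495.81; Marchetti 304/1,050 × $119,300 = 34,540.19.
After rounding ($100): Ibarra $6,200; Orozco $28,300; Chaudhri $22,700; Nwosu $27,500; Marchetti $34,500. Sum = $119,200.
Difference $119,300 − $119,200 = +$100 applied to largest days (Marchetti): Marchetti becomes $34,600.

Ibarra: $6,200 | Orozco: $28,300 | Chaudhri: $22,700 | Nwosu: $27,500 | Marchetti: $34,600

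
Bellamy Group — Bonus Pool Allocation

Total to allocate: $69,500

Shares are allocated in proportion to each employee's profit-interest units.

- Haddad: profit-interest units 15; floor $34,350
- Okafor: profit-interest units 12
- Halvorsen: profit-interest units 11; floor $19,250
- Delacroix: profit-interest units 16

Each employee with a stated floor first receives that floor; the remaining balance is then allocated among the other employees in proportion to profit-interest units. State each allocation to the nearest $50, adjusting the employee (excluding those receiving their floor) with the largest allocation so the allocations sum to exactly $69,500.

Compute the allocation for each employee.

Haddad: $34,350 · Okafor: $6,800 · Halvorsen: $19,250 · Delacroix: $9,100

Minimums first: Haddad $34,350; Halvorsen $19,250. Residual $15,900.
Residual split over remaining profit-interest units 28: Okafor 6,814.29 → $6,800; Delacroix 9,085.71 → $9,100.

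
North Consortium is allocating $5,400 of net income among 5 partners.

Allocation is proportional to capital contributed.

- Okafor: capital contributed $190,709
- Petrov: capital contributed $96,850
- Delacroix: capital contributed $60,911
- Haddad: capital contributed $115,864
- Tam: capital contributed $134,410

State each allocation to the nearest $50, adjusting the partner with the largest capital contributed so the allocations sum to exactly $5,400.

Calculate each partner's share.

Capital contributed total: 190,709 + 96,850 + 60,911 + 115,864 + 134,410 = 598,744.
Pro-rata amounts: Okafor 1,719.98; Petrov 873.48; Delacroix 549.35; Haddad 1,044.96; Tam 1,212.23.
Rounded to nearest $50: Okafor $1,700; Petrov $850; Delacroix $550; Haddad $1,050; Tam $1,200. Sum = $5,350.
Difference $5,400 − $5,350 = +$50 applied to largest capital contributed (Okafor): Okafor becomes $1,750.

Okafor: $1,750 | Petrov: $850 | Delacroix: $550 | Haddad: $1,050 | Tam: $1,200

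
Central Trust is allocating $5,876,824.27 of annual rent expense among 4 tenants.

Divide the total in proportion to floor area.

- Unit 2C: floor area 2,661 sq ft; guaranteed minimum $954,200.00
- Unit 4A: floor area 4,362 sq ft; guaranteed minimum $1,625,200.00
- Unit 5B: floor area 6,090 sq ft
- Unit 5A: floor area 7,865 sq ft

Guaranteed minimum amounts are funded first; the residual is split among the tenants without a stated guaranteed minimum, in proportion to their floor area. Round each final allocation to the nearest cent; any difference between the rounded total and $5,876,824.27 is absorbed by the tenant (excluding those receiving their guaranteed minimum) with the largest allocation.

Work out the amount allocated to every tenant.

Minimums first: Unit 2C $954,200.00; Unit 4A $1,625,200.00. Remaining pool $3,297,424.27.
Remaining pool split over remaining floor area 13,955: Unit 5B 1,439,004.9304 → $1,439,004.93; Unit 5A 1,858,419.3396 → $1,858,419.34.

Unit 2C: $954,200.00 · Unit 4A: $1,625,200.00 · Unit 5B: $1,439,004.93 · Unit 5A: $1,858,419.34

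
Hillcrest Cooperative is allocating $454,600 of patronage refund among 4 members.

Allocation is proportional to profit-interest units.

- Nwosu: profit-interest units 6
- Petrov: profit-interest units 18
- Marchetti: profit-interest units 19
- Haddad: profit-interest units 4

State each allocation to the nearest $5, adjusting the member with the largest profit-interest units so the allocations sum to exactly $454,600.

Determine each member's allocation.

Nwosu: $58,035 · Petrov: $174,100 · Marchetti: $183,775 · Haddad: $38,690

Profit-interest units total: 6 + 18 + 19 + 4 = 47.
Proportional shares: Nwosu 58,034.04; Petrov 174,102.13; Marchetti 183,774.47; Haddad 38,689.36.
At nearest $5: Nwosu $58,035; Petrov $174,100; Marchetti $183,775; Haddad $38,690. Sum = $454,600.
No rounding difference to absorb.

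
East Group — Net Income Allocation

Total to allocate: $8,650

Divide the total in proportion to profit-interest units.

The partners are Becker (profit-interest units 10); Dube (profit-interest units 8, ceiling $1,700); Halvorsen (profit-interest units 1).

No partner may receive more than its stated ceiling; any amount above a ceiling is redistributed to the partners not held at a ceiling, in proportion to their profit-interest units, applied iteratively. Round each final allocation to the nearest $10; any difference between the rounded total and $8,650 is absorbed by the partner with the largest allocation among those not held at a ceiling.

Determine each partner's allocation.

Combined profit-interest units = 19.
Proportional shares (ignoring caps): Becker 4,552.63; Dube 3,642.11; Halvorsen 455.26.
Cap binds for Dube ($1,700); balance $6,950 reallocated over remaining profit-interest units 11.
Shares after redistribution: Becker 6,318.18 → $6,320; Halvorsen 631.82 → $630.

Becker: $6,320 · Dube: $1,700 · Halvorsen: $630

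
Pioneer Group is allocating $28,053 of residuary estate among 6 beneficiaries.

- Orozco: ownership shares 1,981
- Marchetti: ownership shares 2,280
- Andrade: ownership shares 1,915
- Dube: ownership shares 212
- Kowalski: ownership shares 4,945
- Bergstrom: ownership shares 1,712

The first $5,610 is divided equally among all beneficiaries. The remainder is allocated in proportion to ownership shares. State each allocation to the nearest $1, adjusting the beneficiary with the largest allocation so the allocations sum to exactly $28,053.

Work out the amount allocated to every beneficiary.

Orozco: $4,343 | Marchetti: $4,858 | Andrade: $4,230 | Dube: $1,300 | Kowalski: $9,442 | Bergstrom: $3,880

$5,610 shared equally gives $935 per beneficiary.
Remainder $22,443 by ownership shares (total 13,045): Orozco 3,408.17 → $3,408; Marchetti 3,922.58 → $3,923; Andrade 3,294.62 → $3,295; Dube 364.73 → $365; Kowalski 8,507.52 → $8,508; Bergstrom 2,945.37 → $2,945.
Rounding difference −$1 on remainder applied to Kowalski.
Totals: Orozco $935 + $3,408 = $4,343; Marchetti $935 + $3,923 = $4,858; Andrade $935 + $3,295 = $4,230; Dube $935 + $365 = $1,300; Kowalski $935 + $8,507 = $9,442; Bergstrom $935 + $2,945 = $3,880.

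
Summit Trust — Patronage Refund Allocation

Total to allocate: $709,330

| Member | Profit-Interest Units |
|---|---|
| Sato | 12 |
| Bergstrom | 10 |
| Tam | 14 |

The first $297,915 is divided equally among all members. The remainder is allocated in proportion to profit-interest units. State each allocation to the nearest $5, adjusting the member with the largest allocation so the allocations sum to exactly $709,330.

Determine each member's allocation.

Sato: $236,445 · Bergstrom: $213,585 · Tam: $259,300

$297,915 shared equally gives $99,305 per member.
Remainder $411,415 by profit-interest units (total 36): Sato 137,138.33 → $137,140; Bergstrom 114,281.94 → $114,280; Tam 159,994.72 → $159,995.
Totals: Sato $99,305 + $137,140 = $236,445; Bergstrom $99,305 + $114,280 = $213,585; Tam $99,305 + $159,995 = $259,300.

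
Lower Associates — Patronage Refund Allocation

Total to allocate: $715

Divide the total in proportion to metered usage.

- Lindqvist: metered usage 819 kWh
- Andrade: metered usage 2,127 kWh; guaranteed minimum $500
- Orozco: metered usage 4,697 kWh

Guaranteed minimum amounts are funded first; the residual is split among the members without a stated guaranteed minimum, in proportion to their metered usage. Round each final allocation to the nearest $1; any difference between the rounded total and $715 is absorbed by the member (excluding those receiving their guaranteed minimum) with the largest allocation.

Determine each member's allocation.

Lindqvist: $32 · Andrade: $500 · Orozco: $183

Minimums first: Andrade $500. Balance $215.
Balance split over remaining metered usage 5,516: Lindqvist 31.92 → $32; Orozco 183.08 → $183.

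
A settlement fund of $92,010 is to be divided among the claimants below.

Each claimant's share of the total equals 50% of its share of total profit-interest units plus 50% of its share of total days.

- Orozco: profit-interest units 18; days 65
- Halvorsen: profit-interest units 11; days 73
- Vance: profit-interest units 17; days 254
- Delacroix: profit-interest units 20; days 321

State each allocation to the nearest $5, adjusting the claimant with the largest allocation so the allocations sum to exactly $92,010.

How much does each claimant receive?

Orozco: $16,740 · Halvorsen: $12,380 · Vance: $28,240 · Delacroix: $34,650

Profit-interest units total 66; days total 713.
Composite weights (50% profit-interest units + 50% days): Orozco 0.1819; Halvorsen 0.1345; Vance 0.3069; Delacroix 0.3766.
Unrounded shares: Orozco 16,740.82; Halvorsen 12,377.69; Vance 28,238.65; Delacroix 34,652.84.
After rounding ($5): Orozco $16,740; Halvorsen $12,380; Vance $28,240; Delacroix $34,655. Sum = $92,015.
Difference $92,010 − $92,015 = −$5 applied to largest allocation (Delacroix): Delacroix becomes $34,650.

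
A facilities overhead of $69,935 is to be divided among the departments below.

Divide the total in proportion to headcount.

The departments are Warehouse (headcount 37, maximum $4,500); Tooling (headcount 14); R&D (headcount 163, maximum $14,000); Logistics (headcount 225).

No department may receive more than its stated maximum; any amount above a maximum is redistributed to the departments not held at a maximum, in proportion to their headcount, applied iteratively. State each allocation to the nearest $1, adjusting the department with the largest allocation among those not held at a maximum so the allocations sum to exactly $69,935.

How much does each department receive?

Warehouse: $4,500 | Tooling: $3,013 | R&D: $14,000 | Logistics: $48,422

Total headcount = 439.
Pro-rata shares before constraints: Warehouse 5,894.29; Tooling 2,230.27; R&D 25,966.75; Logistics 35,843.68.
Capped: Warehouse ($4,500), R&D ($14,000); remaining pool $51,435 reallocated over remaining headcount 239.
Redistributed shares: Tooling 3,012.93 → $3,013; Logistics 48,422.07 → $48,422.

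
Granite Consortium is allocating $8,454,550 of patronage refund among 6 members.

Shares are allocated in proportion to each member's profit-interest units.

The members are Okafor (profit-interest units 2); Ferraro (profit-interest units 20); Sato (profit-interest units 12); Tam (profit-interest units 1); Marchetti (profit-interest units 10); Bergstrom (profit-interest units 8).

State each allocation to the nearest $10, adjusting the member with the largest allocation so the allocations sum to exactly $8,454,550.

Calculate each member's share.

Combined profit-interest units = 53.
Unrounded shares: Okafor 2/53 × $8,454,550 = 319,039.62; Ferraro 20/53 × $8,454,550 = 3,190,396.23; Sato 12/53 × $8,454,550 = 1,914,237.74; Tam 1/53 × $8,454,550 = 159,519.81; Marchetti 10/53 × $8,454,550 = 1,595,198.11; Bergstrom 8/53 × $8,454,550 = 1,276,158.49.
Rounded to nearest $10: Okafor $319,040; Ferraro $3,190,400; Sato $1,914,240; Tam $159,520; Marchetti $1,595,200; Bergstrom $1,276,160. Sum = $8,454,560.
Difference $8,454,550 − $8,454,560 = −$10 applied to largest allocation (Ferraro): Ferraro becomes $3,190,390.

Okafor: $319,040; Ferraro: $3,190,390; Sato: $1,914,240; Tam: $159,520; Marchetti: $1,595,200; Bergstrom: $1,276,160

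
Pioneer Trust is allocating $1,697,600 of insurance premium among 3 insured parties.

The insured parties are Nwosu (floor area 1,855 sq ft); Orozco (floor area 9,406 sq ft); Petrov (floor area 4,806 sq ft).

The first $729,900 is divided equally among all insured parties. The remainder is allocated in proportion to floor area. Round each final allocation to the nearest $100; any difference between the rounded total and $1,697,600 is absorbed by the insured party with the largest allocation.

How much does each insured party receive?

Nwosu: $355,000; Orozco: $809,800; Petrov: $532,800

First tranche $729,900 split equally: $243,300 each.
Remainder $967,700 by floor area (total 16,067): Nwosu 111,724.87 → $111,700; Orozco 566,514.36 → $566,500; Petrov 289,460.77 → $289,500.
Totals: Nwosu $243,300 + $111,700 = $355,000; Orozco $243,300 + $566,500 = $809,800; Petrov $243,300 + $289,500 = $532,800.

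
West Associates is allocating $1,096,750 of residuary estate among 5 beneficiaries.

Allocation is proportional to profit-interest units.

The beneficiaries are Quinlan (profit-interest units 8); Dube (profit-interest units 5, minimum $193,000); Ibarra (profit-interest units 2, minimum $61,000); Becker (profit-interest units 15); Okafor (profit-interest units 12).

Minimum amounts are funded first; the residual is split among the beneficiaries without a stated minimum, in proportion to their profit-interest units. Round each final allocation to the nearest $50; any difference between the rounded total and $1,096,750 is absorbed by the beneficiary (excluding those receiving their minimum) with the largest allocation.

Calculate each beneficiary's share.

Minimums first: Dube $193,000; Ibarra $61,000. Remaining pool $842,750.
Remaining pool split over remaining profit-interest units 35: Quinlan 192,628.57 → $192,650; Becker 361,178.57 → $361,200; Okafor 288,942.86 → $288,950.
Rounding difference −$50 applied to Becker → $361,150.

Quinlan: $192,650 | Dube: $193,000 | Ibarra: $61,000 | Becker: $361,150 | Okafor: $288,950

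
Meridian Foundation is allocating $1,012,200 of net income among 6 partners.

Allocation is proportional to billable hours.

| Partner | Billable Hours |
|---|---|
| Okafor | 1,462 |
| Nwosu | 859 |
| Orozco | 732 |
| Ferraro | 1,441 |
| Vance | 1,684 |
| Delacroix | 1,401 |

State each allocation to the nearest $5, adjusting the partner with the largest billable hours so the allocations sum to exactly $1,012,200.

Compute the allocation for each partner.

Combined billable hours = 1,462 + 859 + 732 + 1,441 + 1,684 + 1,401 = 7,579.
Pro-rata amounts: Okafor 195,254.84; Nwosu 114,722.23; Orozco 97,760.97; Ferraro 192,450.22; Vance 224,903.65; Delacroix 187,108.09.
Rounded to nearest $5: Okafor $195,255; Nwosu $114,720; Orozco $97,760; Ferraro $192,450; Vance $224,905; Delacroix $187,110. Sum = $1,012,200.
Sum already equals the total — no adjustment.

Okafor: $195,255 | Nwosu: $114,720 | Orozco: $97,760 | Ferraro: $192,450 | Vance: $224,905 | Delacroix: $187,110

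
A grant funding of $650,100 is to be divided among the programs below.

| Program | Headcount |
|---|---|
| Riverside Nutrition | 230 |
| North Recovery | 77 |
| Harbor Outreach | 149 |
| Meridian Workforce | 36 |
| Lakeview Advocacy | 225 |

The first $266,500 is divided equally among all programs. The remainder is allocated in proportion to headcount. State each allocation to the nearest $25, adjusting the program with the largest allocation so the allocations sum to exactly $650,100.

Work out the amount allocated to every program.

Riverside Nutrition: $176,350 · North Recovery: $94,500 · Harbor Outreach: $133,025 · Meridian Workforce: $72,550 · Lakeview Advocacy: $173,675

$266,500 shared equally gives $53,300 per program.
Remainder $383,600 by headcount (total 717): Riverside Nutrition 123,051.60 → $123,050; North Recovery 41,195.54 → $41,200; Harbor Outreach 79,716.04 → $79,725; Meridian Workforce 19,260.25 → $19,250; Lakeview Advocacy 120,376.57 → $120,375.
Totals: Riverside Nutrition $53,300 + $123,050 = $176,350; North Recovery $53,300 + $41,200 = $94,500; Harbor Outreach $53,300 + $79,725 = $133,025; Meridian Workforce $53,300 + $19,250 = $72,550; Lakeview Advocacy $53,300 + $120,375 = $173,675.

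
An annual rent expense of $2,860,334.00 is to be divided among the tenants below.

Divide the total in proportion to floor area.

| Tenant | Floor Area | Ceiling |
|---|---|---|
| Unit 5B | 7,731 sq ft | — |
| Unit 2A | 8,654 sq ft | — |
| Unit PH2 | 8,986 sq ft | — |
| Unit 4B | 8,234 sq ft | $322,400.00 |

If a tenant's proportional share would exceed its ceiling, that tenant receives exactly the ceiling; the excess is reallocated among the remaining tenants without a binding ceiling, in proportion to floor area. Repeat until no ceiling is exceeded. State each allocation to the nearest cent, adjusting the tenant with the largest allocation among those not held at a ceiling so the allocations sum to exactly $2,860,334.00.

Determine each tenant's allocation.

Unit 5B: $773,354.13 | Unit 2A: $865,684.48 | Unit PH2: $898,895.39 | Unit 4B: $322,400.00

Sum of floor area: 33,605.
Proportional shares (ignoring caps): Unit 5B 658,034.2852; Unit 2A 736,596.6504; Unit PH2 764,855.2693; Unit 4B 700,847.7951.
Capped: Unit 4B ($322,400.00); residual $2,537,934.00 reallocated over remaining floor area 25,371.
Shares after redistribution: Unit 5B 773,354.1348 → $773,354.13; Unit 2A 865,684.4758 → $865,684.48; Unit PH2 898,895.3894 → $898,895.39.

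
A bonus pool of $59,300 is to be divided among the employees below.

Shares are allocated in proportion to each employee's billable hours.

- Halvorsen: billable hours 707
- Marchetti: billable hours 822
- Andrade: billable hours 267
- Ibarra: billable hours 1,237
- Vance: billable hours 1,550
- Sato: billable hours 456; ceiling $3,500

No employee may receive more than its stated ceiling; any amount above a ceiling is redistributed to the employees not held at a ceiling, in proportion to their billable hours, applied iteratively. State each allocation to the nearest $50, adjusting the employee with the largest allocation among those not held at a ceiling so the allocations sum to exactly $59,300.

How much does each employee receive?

Combined billable hours = 5,039.
Pro-rata shares before constraints: Halvorsen 8,320.12; Marchetti 9,673.47; Andrade 3,142.11; Ibarra 14,557.27; Vance 18,240.72; Sato 5,366.30.
Capped: Sato ($3,500); balance $55,800 reallocated over remaining billable hours 4,583.
Remaining shares: Halvorsen 8,608.03 → $8,600; Marchetti 10,008.20 → $10,000; Andrade 3,250.84 → $3,250; Ibarra 15,061.01 → $15,050; Vance 18,871.92 → $18,850.
Rounding difference +$50 applied to Vance → $18,900.

Halvorsen: $8,600; Marchetti: $10,000; Andrade: $3,250; Ibarra: $15,050; Vance: $18,900; Sato: $3,500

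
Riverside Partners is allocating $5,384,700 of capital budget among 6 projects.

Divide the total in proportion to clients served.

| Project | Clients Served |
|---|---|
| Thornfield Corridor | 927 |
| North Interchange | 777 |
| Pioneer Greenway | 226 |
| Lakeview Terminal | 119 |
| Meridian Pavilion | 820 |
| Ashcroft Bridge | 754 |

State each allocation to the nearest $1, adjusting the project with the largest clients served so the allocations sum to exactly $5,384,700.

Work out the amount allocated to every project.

Thornfield Corridor: $1,377,757 · North Interchange: $1,154,820 · Pioneer Greenway: $335,894 · Lakeview Terminal: $176,864 · Meridian Pavilion: $1,218,729 · Ashcroft Bridge: $1,120,636

Combined clients served = 3,623.
Proportional shares: Thornfield Corridor 927/3,623 × $5,384,700 = 1,377,757.91; North Interchange 777/3,623 × $5,384,700 = 1,154,819.74; Pioneer Greenway 226/3,623 × $5,384,700 = 335,893.51; Lakeview Terminal 119/3,623 × $5,384,700 = 176,864.28; Meridian Pavilion 820/3,623 × $5,384,700 = 1,218,728.68; Ashcroft Bridge 754/3,623 × $5,384,700 = 1,120,635.88.
Rounded to nearest $1: Thornfield Corridor $1,377,758; North Interchange $1,154,820; Pioneer Greenway $335,894; Lakeview Terminal $176,864; Meridian Pavilion $1,218,729; Ashcroft Bridge $1,120,636. Sum = $5,384,701.
Difference $5,384,700 − $5,384,701 = −$1 applied to largest clients served (Thornfield Corridor): Thornfield Corridor becomes $1,377,757.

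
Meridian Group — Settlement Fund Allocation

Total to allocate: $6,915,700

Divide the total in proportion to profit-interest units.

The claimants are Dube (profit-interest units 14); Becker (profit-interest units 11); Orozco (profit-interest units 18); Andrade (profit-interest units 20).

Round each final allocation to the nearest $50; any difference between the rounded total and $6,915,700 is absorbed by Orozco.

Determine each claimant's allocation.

Combined profit-interest units = 63.
Proportional shares: Dube 14/63 × $6,915,700 = 1,536,822.22; Becker 11/63 × $6,915,700 = 1,207,503.17; Orozco 18/63 × $6,915,700 = 1,975,914.29; Andrade 20/63 × $6,915,700 = 2,195,460.32.
Rounded to nearest $50: Dube $1,536,800; Becker $1,207,500; Orozco $1,975,900; Andrade $2,195,450. Sum = $6,915,650.
Difference $6,915,700 − $6,915,650 = +$50 applied to Orozco: Orozco becomes $1,975,950.

Dube: $1,536,800 | Becker: $1,207,500 | Orozco: $1,975,950 | Andrade: $2,195,450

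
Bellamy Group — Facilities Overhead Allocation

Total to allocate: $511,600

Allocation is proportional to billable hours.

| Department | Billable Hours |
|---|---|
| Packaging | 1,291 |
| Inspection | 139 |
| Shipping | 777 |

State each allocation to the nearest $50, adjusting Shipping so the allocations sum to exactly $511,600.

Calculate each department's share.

Combined billable hours = 2,207.
Raw shares: Packaging 1,291/2,207 × $511,600 = 299,263.98; Inspection 139/2,207 × $511,600 = 32,221.30; Shipping 777/2,207 × $511,600 = 180,114.73.
At nearest $50: Packaging $299,250; Inspection $32,200; Shipping $180,100. Sum = $511,550.
Difference $511,600 − $511,550 = +$50 applied to Shipping: Shipping becomes $180,150.

Packaging: $299,250; Inspection: $32,200; Shipping: $180,150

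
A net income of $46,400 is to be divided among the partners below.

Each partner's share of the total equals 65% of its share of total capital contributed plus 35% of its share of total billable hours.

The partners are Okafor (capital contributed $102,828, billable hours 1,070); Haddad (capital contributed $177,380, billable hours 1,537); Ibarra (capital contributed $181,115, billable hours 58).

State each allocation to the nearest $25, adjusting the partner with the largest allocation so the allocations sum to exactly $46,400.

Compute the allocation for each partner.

Capital contributed total 461,323; billable hours total 2,665.
Composite weights (65% capital contributed + 35% billable hours): Okafor 0.2854; Haddad 0.4518; Ibarra 0.2628.
Unrounded shares: Okafor 13,242.98; Haddad 20,962.79; Ibarra 12,194.23.
At nearest $25: Okafor $13,250; Haddad $20,975; Ibarra $12,200. Sum = $46,425.
Difference $46,400 − $46,425 = −$25 applied to largest allocation (Haddad): Haddad becomes $20,950.

Okafor: $13,250 · Haddad: $20,950 · Ibarra: $12,200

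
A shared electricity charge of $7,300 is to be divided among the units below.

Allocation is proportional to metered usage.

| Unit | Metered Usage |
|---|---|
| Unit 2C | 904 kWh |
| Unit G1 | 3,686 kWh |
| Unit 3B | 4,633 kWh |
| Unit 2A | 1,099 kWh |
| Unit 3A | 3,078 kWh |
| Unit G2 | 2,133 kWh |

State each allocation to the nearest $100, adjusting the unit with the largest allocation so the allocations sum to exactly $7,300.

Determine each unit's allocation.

Total metered usage = 15,533.
Unrounded shares: Unit 2C 904/15,533 × $7,300 = 424.85; Unit G1 3,686/15,533 × $7,300 = 1,732.30; Unit 3B 4,633/15,533 × $7,300 = 2,177.36; Unit 2A 1,099/15,533 × $7,300 = 516.49; Unit 3A 3,078/15,533 × $7,300 = 1,446.56; Unit G2 2,133/15,533 × $7,300 = 1,002.44.
Rounded to nearest $100: Unit 2C $400; Unit G1 $1,700; Unit 3B $2,200; Unit 2A $500; Unit 3A $1,400; Unit G2 $1,000. Sum = $7,200.
Difference $7,300 − $7,200 = +$100 applied to largest allocation (Unit 3B): Unit 3B becomes $2,300.

Unit 2C: $400 | Unit G1: $1,700 | Unit 3B: $2,300 | Unit 2A: $500 | Unit 3A: $1,400 | Unit G2: $1,000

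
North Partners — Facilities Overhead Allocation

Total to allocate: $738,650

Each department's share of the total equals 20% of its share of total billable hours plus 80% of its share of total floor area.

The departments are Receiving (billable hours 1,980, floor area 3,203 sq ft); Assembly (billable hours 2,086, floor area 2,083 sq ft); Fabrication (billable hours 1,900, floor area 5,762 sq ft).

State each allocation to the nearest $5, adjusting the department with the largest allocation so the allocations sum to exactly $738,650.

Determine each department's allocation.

Receiving: $220,345 | Assembly: $163,065 | Fabrication: $355,240

Billable hours total 5,966; floor area total 11,048.
Combined weights (20% billable hours + 80% floor area): Receiving 0.2983; Assembly 0.2208; Fabrication 0.4809.
Unrounded shares: Receiving 220,346.32; Assembly 163,066.10; Fabrication 355,237.58.
At nearest $5: Receiving $220,345; Assembly $163,065; Fabrication $355,240. Sum = $738,650.
Rounded total matches; no reconciliation needed.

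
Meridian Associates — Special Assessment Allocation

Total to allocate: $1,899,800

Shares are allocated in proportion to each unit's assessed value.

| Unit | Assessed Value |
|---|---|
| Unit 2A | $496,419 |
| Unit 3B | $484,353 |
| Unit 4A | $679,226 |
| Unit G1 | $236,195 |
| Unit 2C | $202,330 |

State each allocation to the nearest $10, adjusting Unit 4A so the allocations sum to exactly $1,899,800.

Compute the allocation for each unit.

Combined assessed value = 2,098,523.
Raw shares: Unit 2A 496,419/2,098,523 × $1,899,800 = 449,409.81; Unit 3B 484,353/2,098,523 × $1,899,800 = 438,486.42; Unit 4A 679,226/2,098,523 × $1,899,800 = 614,905.60; Unit G1 236,195/2,098,523 × $1,899,800 = 213,828.14; Unit 2C 202,330/2,098,523 × $1,899,800 = 183,170.04.
At nearest $10: Unit 2A $449,410; Unit 3B $438,490; Unit 4A $614,910; Unit G1 $213,830; Unit 2C $183,170. Sum = $1,899,810.
Difference $1,899,800 − $1,899,810 = −$10 applied to Unit 4A: Unit 4A becomes $614,900.

Unit 2A: $449,410 · Unit 3B: $438,490 · Unit 4A: $614,900 · Unit G1: $213,830 · Unit 2C: $183,170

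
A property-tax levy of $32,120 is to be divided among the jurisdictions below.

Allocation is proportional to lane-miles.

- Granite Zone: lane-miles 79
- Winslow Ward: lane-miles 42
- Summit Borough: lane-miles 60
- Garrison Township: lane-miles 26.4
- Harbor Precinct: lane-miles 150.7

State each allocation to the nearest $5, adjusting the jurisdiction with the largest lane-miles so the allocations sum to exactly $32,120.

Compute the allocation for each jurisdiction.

Granite Zone: $7,085 | Winslow Ward: $3,765 | Summit Borough: $5,380 | Garrison Township: $2,370 | Harbor Precinct: $13,520

Total lane-miles = 358.1.
Pro-rata amounts: Granite Zone 79/358.1 × $32,120 = 7,085.95; Winslow Ward 42/358.1 × $32,120 = 3,767.22; Summit Borough 60/358.1 × $32,120 = 5,381.74; Garrison Township 26.4/358.1 × $32,120 = 2,367.96; Harbor Precinct 150.7/358.1 × $32,120 = 13,517.13.
At nearest $5: Granite Zone $7,085; Winslow Ward $3,765; Summit Borough $5,380; Garrison Township $2,370; Harbor Precinct $13,515. Sum = $32,115.
Difference $32,120 − $32,115 = +$5 applied to largest lane-miles (Harbor Precinct): Harbor Precinct becomes $13,520.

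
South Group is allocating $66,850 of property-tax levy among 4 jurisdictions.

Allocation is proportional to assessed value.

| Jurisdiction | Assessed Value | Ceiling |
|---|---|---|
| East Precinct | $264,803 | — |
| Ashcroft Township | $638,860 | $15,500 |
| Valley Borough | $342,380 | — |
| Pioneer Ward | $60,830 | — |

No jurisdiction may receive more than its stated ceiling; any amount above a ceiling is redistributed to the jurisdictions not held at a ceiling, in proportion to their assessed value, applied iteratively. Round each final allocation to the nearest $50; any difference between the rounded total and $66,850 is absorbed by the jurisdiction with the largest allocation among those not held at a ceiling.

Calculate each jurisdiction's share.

East Precinct: $20,350 | Ashcroft Township: $15,500 | Valley Borough: $26,300 | Pioneer Ward: $4,700

Combined assessed value = 1,306,873.
Proportional shares (ignoring caps): East Precinct 13,545.37; Ashcroft Township 32,679.37; Valley Borough 17,513.64; Pioneer Ward 3,111.61.
Held at cap: Ashcroft Township ($15,500); balance $51,350 reallocated over remaining assessed value 668,013.
Redistributed shares: East Precinct 20,355.34 → $20,350; Valley Borough 26,318.67 → $26,300; Pioneer Ward 4,675.99 → $4,700.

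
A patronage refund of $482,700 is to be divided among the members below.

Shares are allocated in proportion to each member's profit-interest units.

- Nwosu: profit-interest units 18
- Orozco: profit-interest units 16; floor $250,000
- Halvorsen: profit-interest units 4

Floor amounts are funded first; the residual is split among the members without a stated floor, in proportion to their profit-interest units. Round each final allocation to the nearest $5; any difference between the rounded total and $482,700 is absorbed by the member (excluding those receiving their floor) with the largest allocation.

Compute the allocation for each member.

Nwosu: $190,390; Orozco: $250,000; Halvorsen: $42,310

Minimums first: Orozco $250,000. Residual $232,700.
Residual split over remaining profit-interest units 22: Nwosu 190,390.91 → $190,390; Halvorsen 42,309.09 → $42,310.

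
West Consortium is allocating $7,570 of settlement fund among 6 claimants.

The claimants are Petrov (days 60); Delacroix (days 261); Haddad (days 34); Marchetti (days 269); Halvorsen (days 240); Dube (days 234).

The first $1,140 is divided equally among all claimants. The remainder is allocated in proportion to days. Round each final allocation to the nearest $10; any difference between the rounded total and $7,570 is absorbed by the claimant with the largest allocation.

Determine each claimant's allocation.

Petrov: $540; Delacroix: $1,720; Haddad: $390; Marchetti: $1,760; Halvorsen: $1,600; Dube: $1,560

Equal tier: $1,140 ÷ 6 = $190 apiece.
Remainder $6,430 by days (total 1,098): Petrov 351.37 → $350; Delacroix 1,528.44 → $1,530; Haddad 199.11 → $200; Marchetti 1,575.29 → $1,580; Halvorsen 1,405.46 → $1,410; Dube 1,370.33 → $1,370.
Rounding difference −$10 on remainder applied to Marchetti.
Totals: Petrov $190 + $350 = $540; Delacroix $190 + $1,530 = $1,720; Haddad $190 + $200 = $390; Marchetti $190 + $1,570 = $1,760; Halvorsen $190 + $1,410 = $1,600; Dube $190 + $1,370 = $1,560.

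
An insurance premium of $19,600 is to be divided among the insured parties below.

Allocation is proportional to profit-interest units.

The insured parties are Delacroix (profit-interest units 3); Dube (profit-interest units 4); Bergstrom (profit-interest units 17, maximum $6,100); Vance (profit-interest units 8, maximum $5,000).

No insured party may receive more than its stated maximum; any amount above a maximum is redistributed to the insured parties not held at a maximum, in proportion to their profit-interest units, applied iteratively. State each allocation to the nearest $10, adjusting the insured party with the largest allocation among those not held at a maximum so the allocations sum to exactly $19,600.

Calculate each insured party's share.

Total profit-interest units = 32.
Unconstrained shares: Delacroix 1,837.50; Dube 2,450.00; Bergstrom 10,412.50; Vance 4,900.00.
Held at cap: Bergstrom ($6,100); remaining pool $13,500 reallocated over remaining profit-interest units 15.
Held at cap: Vance ($5,000); remaining pool $8,500 reallocated over remaining profit-interest units 7.
Shares after redistribution: Delacroix 3,642.86 → $3,640; Dube 4,857.14 → $4,860.

Delacroix: $3,640 · Dube: $4,860 · Bergstrom: $6,100 · Vance: $5,000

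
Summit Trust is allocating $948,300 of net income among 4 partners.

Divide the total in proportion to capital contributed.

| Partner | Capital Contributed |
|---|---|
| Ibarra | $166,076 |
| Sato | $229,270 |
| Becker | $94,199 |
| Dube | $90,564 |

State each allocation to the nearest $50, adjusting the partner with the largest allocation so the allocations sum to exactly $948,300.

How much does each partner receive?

Ibarra: $271,500 | Sato: $374,750 | Becker: $154,000 | Dube: $148,050

Capital contributed total: 580,109.
Pro-rata amounts: Ibarra 166,076/580,109 × $948,300 = 271,483.24; Sato 229,270/580,109 × $948,300 = 374,786.02; Becker 94,199/580,109 × $948,300 = 153,986.43; Dube 90,564/580,109 × $948,300 = 148,044.32.
At nearest $50: Ibarra $271,500; Sato $374,800; Becker $154,000; Dube $148,050. Sum = $948,350.
Difference $948,300 − $948,350 = −$50 applied to largest allocation (Sato): Sato becomes $374,750.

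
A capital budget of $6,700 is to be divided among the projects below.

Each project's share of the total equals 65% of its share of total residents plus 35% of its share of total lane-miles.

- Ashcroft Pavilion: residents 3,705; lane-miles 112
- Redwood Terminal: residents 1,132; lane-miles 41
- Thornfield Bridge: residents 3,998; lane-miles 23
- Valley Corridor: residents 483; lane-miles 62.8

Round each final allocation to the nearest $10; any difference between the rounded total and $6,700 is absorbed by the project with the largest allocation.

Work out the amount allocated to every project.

Ashcroft Pavilion: $2,840 · Redwood Terminal: $930 · Thornfield Bridge: $2,090 · Valley Corridor: $840

Residents total 9,318; lane-miles total 238.8.
Blended shares (65% residents + 35% lane-miles): Ashcroft Pavilion 0.4226; Redwood Terminal 0.1391; Thornfield Bridge 0.3126; Valley Corridor 0.1257.
Pro-rata amounts: Ashcroft Pavilion 2,831.46; Redwood Terminal 931.69; Thornfield Bridge 2,094.42; Valley Corridor 842.43.
Rounded to nearest $10: Ashcroft Pavilion $2,830; Redwood Terminal $930; Thornfield Bridge $2,090; Valley Corridor $840. Sum = $6,690.
Difference $6,700 − $6,690 = +$10 applied to largest allocation (Ashcroft Pavilion): Ashcroft Pavilion becomes $2,840.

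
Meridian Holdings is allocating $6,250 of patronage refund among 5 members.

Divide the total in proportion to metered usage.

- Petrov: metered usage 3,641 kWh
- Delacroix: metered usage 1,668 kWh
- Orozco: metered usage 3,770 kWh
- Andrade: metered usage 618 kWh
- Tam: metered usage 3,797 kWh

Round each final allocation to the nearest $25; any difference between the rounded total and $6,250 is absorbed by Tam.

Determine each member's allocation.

Petrov: $1,675 · Delacroix: $775 · Orozco: $1,750 · Andrade: $275 · Tam: $1,775

Sum of metered usage: 13,494.
Pro-rata amounts: Petrov 3,641/13,494 × $6,250 = 1,686.40; Delacroix 1,668/13,494 × $6,250 = 772.57; Orozco 3,770/13,494 × $6,250 = 1,746.15; Andrade 618/13,494 × $6,250 = 286.24; Tam 3,797/13,494 × $6,250 = 1,758.65.
After rounding ($25): Petrov $1,675; Delacroix $775; Orozco $1,750; Andrade $275; Tam $1,750. Sum = $6,225.
Difference $6,250 − $6,225 = +$25 applied to Tam: Tam becomes $1,775.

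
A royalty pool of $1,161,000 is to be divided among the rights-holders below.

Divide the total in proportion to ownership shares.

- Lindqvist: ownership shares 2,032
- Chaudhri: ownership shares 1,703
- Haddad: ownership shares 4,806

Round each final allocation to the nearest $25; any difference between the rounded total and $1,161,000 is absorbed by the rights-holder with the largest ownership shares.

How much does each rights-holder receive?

Lindqvist: $276,225 | Chaudhri: $231,500 | Haddad: $653,275

Ownership shares total: 8,541.
Proportional shares: Lindqvist 2,032/8,541 × $1,161,000 = 276,214.96; Chaudhri 1,703/8,541 × $1,161,000 = 231,493.15; Haddad 4,806/8,541 × $1,161,000 = 653,291.89.
After rounding ($25): Lindqvist $276,225; Chaudhri $231,500; Haddad $653,300. Sum = $1,161,025.
Difference $1,161,000 − $1,161,025 = −$25 applied to largest ownership shares (Haddad): Haddad becomes $653,275.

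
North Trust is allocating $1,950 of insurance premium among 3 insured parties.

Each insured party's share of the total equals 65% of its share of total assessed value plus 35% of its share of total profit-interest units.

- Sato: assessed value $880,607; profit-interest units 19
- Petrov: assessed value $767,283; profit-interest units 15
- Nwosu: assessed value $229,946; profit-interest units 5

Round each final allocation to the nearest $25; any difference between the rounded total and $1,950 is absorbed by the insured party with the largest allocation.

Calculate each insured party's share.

Sato: $925 | Petrov: $775 | Nwosu: $250

Totals — assessed value 1,877,836, profit-interest units 39.
Combined weights (65% assessed value + 35% profit-interest units): Sato 0.4753; Petrov 0.4002; Nwosu 0.1245.
Proportional shares: Sato 926.89; Petrov 780.40; Nwosu 242.71.
Rounded to nearest $25: Sato $925; Petrov $775; Nwosu $250. Sum = $1,950.
Sum already equals the total — no adjustment.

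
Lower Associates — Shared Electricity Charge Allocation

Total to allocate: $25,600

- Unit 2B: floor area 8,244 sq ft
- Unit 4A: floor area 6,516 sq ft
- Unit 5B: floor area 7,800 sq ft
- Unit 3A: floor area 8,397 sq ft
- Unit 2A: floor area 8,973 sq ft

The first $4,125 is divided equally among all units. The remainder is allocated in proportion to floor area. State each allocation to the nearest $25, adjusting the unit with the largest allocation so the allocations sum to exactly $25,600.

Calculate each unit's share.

Unit 2B: $5,250; Unit 4A: $4,325; Unit 5B: $5,025; Unit 3A: $5,350; Unit 2A: $5,650

$4,125 shared equally gives $825 per unit.
Remainder $21,475 by floor area (total 39,930): Unit 2B 4,433.76 → $4,425; Unit 4A 3,504.41 → $3,500; Unit 5B 4,194.97 → $4,200; Unit 3A 4,516.04 → $4,525; Unit 2A 4,825.82 → $4,825.
Totals: Unit 2B $825 + $4,425 = $5,250; Unit 4A $825 + $3,500 = $4,325; Unit 5B $825 + $4,200 = $5,025; Unit 3A $825 + $4,525 = $5,350; Unit 2A $825 + $4,825 = $5,650.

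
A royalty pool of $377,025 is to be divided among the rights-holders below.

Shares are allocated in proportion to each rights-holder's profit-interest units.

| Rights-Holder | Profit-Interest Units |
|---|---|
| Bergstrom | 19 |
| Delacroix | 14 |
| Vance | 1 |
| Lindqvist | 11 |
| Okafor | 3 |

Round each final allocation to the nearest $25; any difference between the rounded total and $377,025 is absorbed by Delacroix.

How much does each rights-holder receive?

Sum of profit-interest units: 48.
Raw shares: Bergstrom 19/48 × $377,025 = 149,239.06; Delacroix 14/48 × $377,025 = 109,965.62; Vance 1/48 × $377,025 = 7,854.69; Lindqvist 11/48 × $377,025 = 86,401.56; Okafor 3/48 × $377,025 = 23,564.06.
Rounded to nearest $25: Bergstrom $149,250; Delacroix $109,975; Vance $7,850; Lindqvist $86,400; Okafor $23,575. Sum = $377,050.
Difference $377,025 − $377,050 = −$25 applied to Delacroix: Delacroix becomes $109,950.

Bergstrom: $149,250; Delacroix: $109,950; Vance: $7,850; Lindqvist: $86,400; Okafor: $23,575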